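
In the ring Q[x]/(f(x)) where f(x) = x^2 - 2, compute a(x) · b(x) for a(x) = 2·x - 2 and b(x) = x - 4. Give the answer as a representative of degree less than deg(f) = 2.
a · b ≡ 12 - 10·x (mod f(x))

First multiply in Q[x] without reducing: a · b = 2·x^2 - 10·x + 8. Now divide by f(x) = x^2 - 2, eliminating the leading term at each step:
  leading term 2·x^2: subtract (2)·f(x) = 2·x^2 - 4, leaving 12 - 10·x
The degree is now < 2, so this is the remainder. Hence a · b ≡ 12 - 10·x in Q[x]/(f).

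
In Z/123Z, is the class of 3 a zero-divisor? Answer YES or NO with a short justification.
gcd(3, 123) = 3 > 1, so 3 is not a unit in Z/123Z. In Z/nZ every nonzero non-unit is a zero-divisor: explicitly, take b = 123/gcd = 41 ≠ 0 (mod 123); then 3·41 = 123 = 1·123, i.e. 3·41 ≡ 0 (mod 123). So 3 is a zero-divisor.

Final answer: YES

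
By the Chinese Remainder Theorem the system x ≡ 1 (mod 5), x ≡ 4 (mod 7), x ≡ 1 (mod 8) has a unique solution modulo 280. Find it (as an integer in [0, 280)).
x ≡ 81 (mod 280); the representative in [0, 280) is 81

The moduli 5, 7, 8 are pairwise coprime, so by the CRT there is a unique solution mod 5·7·8 = 280.
Solve by successive substitution. Start with x ≡ 1 (mod 5).
  Combine with x ≡ 4 (mod 7): write x = 1 + 5·t and require 1 + 5·t ≡ 4 (mod 7), i.e. 5·t ≡ 4 − 1 ≡ 3 (mod 7). Since 5^(−1) ≡ 3 (mod 7), t ≡ 3·3 ≡ 2 (mod 7). So x ≡ 1 + 5·2 = 11 (mod 35).
  Combine with x ≡ 1 (mod 8): write x = 11 + 35·t and require 11 + 35·t ≡ 1 (mod 8), i.e. 35·t ≡ 1 − 11 ≡ 6 (mod 8). Since 35^(−1) ≡ 3 (mod 8) (35 ≡ 3 (mod 8)), t ≡ 3·6 ≡ 2 (mod 8). So x ≡ 11 + 35·2 = 81 (mod 280).
Unique solution in [0, 280): x = 81.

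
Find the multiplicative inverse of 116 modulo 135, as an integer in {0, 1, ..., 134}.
116^(−1) ≡ 71 (mod 135)

Apply the extended Euclidean algorithm to (135, 116), tracking rows (r, s, t) with s·135 + t·116 = r. Each division r_prev = q·r_cur + r_new produces the new row as (previous row) − q·(current row):
  row A: (135, 1, 0)   [1·135 + 0·116 = 135]
  row B: (116, 0, 1)   [0·135 + 1·116 = 116]
  135 = 1·116 + 19   → row C = row A − 1·row B = (19, 1, −1)   [check: 1·135 − 1·116 = 19]
  116 = 6·19 + 2   → row D = row B − 6·row C = (2, −6, 7)   [check: −6·135 + 7·116 = 2]
  19 = 9·2 + 1   → row E = row C − 9·row D = (1, 55, −64)   [check: 55·135 − 64·116 = 1]
  2 = 2·1 + 0   → remainder 0, stop. gcd = 1 (last nonzero row E).
The gcd is 1, so 116 is invertible mod 135. The last nonzero row gives 55·135 − 64·116 = 1, so t = −64. So 116^(−1) ≡ −64 ≡ 71 (mod 135). Verify: 116 · 71 = 8236 ≡ 1 (mod 135). ✓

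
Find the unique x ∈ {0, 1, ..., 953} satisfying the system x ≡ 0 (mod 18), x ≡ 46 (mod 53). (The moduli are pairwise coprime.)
x ≡ 576 (mod 954); the representative in [0, 954) is 576

The moduli 18, 53 are pairwise coprime, so by the CRT there is a unique solution mod 18·53 = 954.
Solve by successive substitution. Start with x ≡ 0 (mod 18).
  Combine with x ≡ 46 (mod 53): write x = 18·t and require 18·t ≡ 46 (mod 53). Since 18^(−1) ≡ 3 (mod 53), t ≡ 3·46 ≡ 32 (mod 53). So x ≡ 18·32 = 576 (mod 954).
Unique solution in [0, 954): x = 576.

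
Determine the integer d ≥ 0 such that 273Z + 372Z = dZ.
(273, 372) = (3); d = 3

In the PID Z, (a, b) is generated by gcd(a, b). Compute gcd(372, 273) with the extended Euclidean algorithm, tracking rows (r, s, t) with s·372 + t·273 = r:
  row A: (372, 1, 0)   [1·372 + 0·273 = 372]
  row B: (273, 0, 1)   [0·372 + 1·273 = 273]
  372 = 1·273 + 99   → row C = row A − 1·row B = (99, 1, −1)   [check: 1·372 − 1·273 = 99]
  273 = 2·99 + 75   → row D = row B − 2·row C = (75, −2, 3)   [check: −2·372 + 3·273 = 75]
  99 = 1·75 + 24   → row E = row C − 1·row D = (24, 3, −4)   [check: 3·372 − 4·273 = 24]
  75 = 3·24 + 3   → row F = row D − 3·row E = (3, −11, 15)   [check: −11·372 + 15·273 = 3]
  24 = 8·3 + 0   → remainder 0, stop. gcd = 3 (last nonzero row F).
So gcd(273, 372) = 3, with Bézout identity −11·372 + 15·273 = 3. Containment (⊇): the Bézout identity exhibits 3 as an element of (273, 372), giving (3) ⊆ (273, 372). Containment (⊆): since 3 | 273 and 3 | 372 (273 = 3·91, 372 = 3·124), every Z-linear combination of 273 and 372 is divisible by 3, so (273, 372) ⊆ (3). Therefore (273, 372) = (3), d = 3.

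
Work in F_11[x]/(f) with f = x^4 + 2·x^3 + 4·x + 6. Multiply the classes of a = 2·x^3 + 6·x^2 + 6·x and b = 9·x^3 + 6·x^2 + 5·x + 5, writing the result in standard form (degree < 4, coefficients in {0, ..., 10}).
Multiply as integer polynomials: a · b = 18·x^6 + 66·x^5 + 100·x^4 + 76·x^3 + 60·x^2 + 30·x. Reducing coefficients mod 11: a · b ≡ 7·x^6 + x^4 + 10·x^3 + 5·x^2 + 8·x. Now divide by f(x) = x^4 + 2·x^3 + 4·x + 6 in F_11[x], eliminating the leading term at each step:
  leading term 7·x^6: subtract (7·x^2)·f(x) = 7·x^6 + 3·x^5 + 6·x^3 + 9·x^2, leaving 8·x^5 + x^4 + 4·x^3 + 7·x^2 + 8·x (coefficients mod 11)
  leading term 8·x^5: subtract (8·x)·f(x) = 8·x^5 + 5·x^4 + 10·x^2 + 4·x, leaving 7·x^4 + 4·x^3 + 8·x^2 + 4·x (coefficients mod 11)
  leading term 7·x^4: subtract (7)·f(x) = 7·x^4 + 3·x^3 + 6·x + 9, leaving x^3 + 8·x^2 + 9·x + 2 (coefficients mod 11)
The degree is now < 4, so this is the remainder. Hence a · b ≡ x^3 + 8·x^2 + 9·x + 2 in F_11[x]/(f).

Final answer: a · b ≡ x^3 + 8·x^2 + 9·x + 2 (mod f(x))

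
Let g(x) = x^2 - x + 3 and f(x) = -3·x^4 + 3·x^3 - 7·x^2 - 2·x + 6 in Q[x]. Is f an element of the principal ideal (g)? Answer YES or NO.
YES

In Q[x] the ideal (g) consists of all multiples of g, so f ∈ (g) iff g | f, i.e. iff the remainder of f on division by g is 0. Divide f by g (g is monic, so eliminate the leading term of the running remainder at each step):
  leading term -3·x^4: subtract (-3·x^2)·g(x) = -3·x^4 + 3·x^3 - 9·x^2, leaving 2·x^2 - 2·x + 6
  leading term 2·x^2: subtract (2)·g(x) = 2·x^2 - 2·x + 6, leaving 0
The remainder is 0, so f(x) = g(x) · h(x) with h(x) = 2 - 3·x^2. Hence g | f, i.e. f ∈ (g).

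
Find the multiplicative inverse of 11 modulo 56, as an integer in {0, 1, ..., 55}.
Apply the extended Euclidean algorithm to (56, 11), tracking rows (r, s, t) with s·56 + t·11 = r. Each division r_prev = q·r_cur + r_new produces the new row as (previous row) − q·(current row):
  row A: (56, 1, 0)   [1·56 + 0·11 = 56]
  row B: (11, 0, 1)   [0·56 + 1·11 = 11]
  56 = 5·11 + 1   → row C = row A − 5·row B = (1, 1, −5)   [check: 1·56 − 5·11 = 1]
  11 = 11·1 + 0   → remainder 0, stop. gcd = 1 (last nonzero row C).
The gcd is 1, so 11 is invertible mod 56. The last nonzero row gives 1·56 − 5·11 = 1, so t = −5. So 11^(−1) ≡ −5 ≡ 51 (mod 56). Verify: 11 · 51 = 561 ≡ 1 (mod 56). ✓

Final answer: 11^(−1) ≡ 51 (mod 56)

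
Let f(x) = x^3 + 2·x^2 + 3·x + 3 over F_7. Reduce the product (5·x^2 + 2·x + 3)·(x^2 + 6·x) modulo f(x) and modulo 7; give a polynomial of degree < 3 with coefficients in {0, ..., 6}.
Multiply as integer polynomials: a · b = 5·x^4 + 32·x^3 + 15·x^2 + 18·x. Reducing coefficients mod 7: a · b ≡ 5·x^4 + 4·x^3 + x^2 + 4·x. Now divide by f(x) = x^3 + 2·x^2 + 3·x + 3 in F_7[x], eliminating the leading term at each step:
  leading term 5·x^4: subtract (5·x)·f(x) = 5·x^4 + 3·x^3 + x^2 + x, leaving x^3 + 3·x (coefficients mod 7)
  leading term x^3: subtract (1)·f(x) = x^3 + 2·x^2 + 3·x + 3, leaving 5·x^2 + 4 (coefficients mod 7)
The degree is now < 3, so this is the remainder. Hence a · b ≡ 5·x^2 + 4 in F_7[x]/(f).

Final answer: a · b ≡ 5·x^2 + 4 (mod f(x))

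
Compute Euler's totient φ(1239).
φ(1239) = 696

φ is multiplicative, with φ(p^e) = p^e − p^(e−1). Factorise 1239 = 3 · 7 · 59. Then
  φ(1239) = (3 − 1) · (7 − 1) · (59 − 1) = 2 · 6 · 58 = 696.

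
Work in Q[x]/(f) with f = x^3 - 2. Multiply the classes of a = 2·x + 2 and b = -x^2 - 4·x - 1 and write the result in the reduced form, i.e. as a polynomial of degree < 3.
a · b ≡ -10·x^2 - 10·x - 6 (mod f(x))

First multiply in Q[x] without reducing: a · b = -2·x^3 - 10·x^2 - 10·x - 2. Now divide by f(x) = x^3 - 2, eliminating the leading term at each step:
  leading term -2·x^3: subtract (-2)·f(x) = 4 - 2·x^3, leaving -10·x^2 - 10·x - 6
The degree is now < 3, so this is the remainder. Hence a · b ≡ -10·x^2 - 10·x - 6 in Q[x]/(f).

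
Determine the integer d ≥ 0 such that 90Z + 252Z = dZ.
In the PID Z, (a, b) is generated by gcd(a, b). Compute gcd(252, 90) with the extended Euclidean algorithm, tracking rows (r, s, t) with s·252 + t·90 = r:
  row A: (252, 1, 0)   [1·252 + 0·90 = 252]
  row B: (90, 0, 1)   [0·252 + 1·90 = 90]
  252 = 2·90 + 72   → row C = row A − 2·row B = (72, 1, −2)   [check: 1·252 − 2·90 = 72]
  90 = 1·72 + 18   → row D = row B − 1·row C = (18, −1, 3)   [check: −1·252 + 3·90 = 18]
  72 = 4·18 + 0   → remainder 0, stop. gcd = 18 (last nonzero row D).
So gcd(90, 252) = 18, with Bézout identity −1·252 + 3·90 = 18. Containment (⊇): the Bézout identity exhibits 18 as an element of (90, 252), giving (18) ⊆ (90, 252). Containment (⊆): since 18 | 90 and 18 | 252 (90 = 18·5, 252 = 18·14), every Z-linear combination of 90 and 252 is divisible by 18, so (90, 252) ⊆ (18). Therefore (90, 252) = (18), d = 18.

Final answer: (90, 252) = (18); d = 18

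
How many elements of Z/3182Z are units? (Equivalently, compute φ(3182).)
An element a ∈ Z/3182Z is a unit iff gcd(a, 3182) = 1, so the number of units is φ(3182). φ is multiplicative, with φ(p^e) = p^e − p^(e−1). Factorise 3182 = 2 · 37 · 43. Then
  φ(3182) = (2 − 1) · (37 − 1) · (43 − 1) = 1 · 36 · 42 = 1512.

Final answer: Z/3182Z has φ(3182) = 1512 units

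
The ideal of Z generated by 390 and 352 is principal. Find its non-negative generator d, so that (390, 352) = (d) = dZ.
(390, 352) = (2); d = 2

In the PID Z, (a, b) is generated by gcd(a, b). Compute gcd(390, 352) with the extended Euclidean algorithm, tracking rows (r, s, t) with s·390 + t·352 = r:
  row A: (390, 1, 0)   [1·390 + 0·352 = 390]
  row B: (352, 0, 1)   [0·390 + 1·352 = 352]
  390 = 1·352 + 38   → row C = row A − 1·row B = (38, 1, −1)   [check: 1·390 − 1·352 = 38]
  352 = 9·38 + 10   → row D = row B − 9·row C = (10, −9, 10)   [check: −9·390 + 10·352 = 10]
  38 = 3·10 + 8   → row E = row C − 3·row D = (8, 28, −31)   [check: 28·390 − 31·352 = 8]
  10 = 1·8 + 2   → row F = row D − 1·row E = (2, −37, 41)   [check: −37·390 + 41·352 = 2]
  8 = 4·2 + 0   → remainder 0, stop. gcd = 2 (last nonzero row F).
So gcd(390, 352) = 2, with Bézout identity −37·390 + 41·352 = 2. Containment (⊇): the Bézout identity exhibits 2 as an element of (390, 352), giving (2) ⊆ (390, 352). Containment (⊆): since 2 | 390 and 2 | 352 (390 = 2·195, 352 = 2·176), every Z-linear combination of 390 and 352 is divisible by 2, so (390, 352) ⊆ (2). Therefore (390, 352) = (2), d = 2.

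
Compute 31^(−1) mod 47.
31^(−1) ≡ 44 (mod 47)

Apply the extended Euclidean algorithm to (47, 31), tracking rows (r, s, t) with s·47 + t·31 = r. Each division r_prev = q·r_cur + r_new produces the new row as (previous row) − q·(current row):
  row A: (47, 1, 0)   [1·47 + 0·31 = 47]
  row B: (31, 0, 1)   [0·47 + 1·31 = 31]
  47 = 1·31 + 16   → row C = row A − 1·row B = (16, 1, −1)   [check: 1·47 − 1·31 = 16]
  31 = 1·16 + 15   → row D = row B − 1·row C = (15, −1, 2)   [check: −1·47 + 2·31 = 15]
  16 = 1·15 + 1   → row E = row C − 1·row D = (1, 2, −3)   [check: 2·47 − 3·31 = 1]
  15 = 15·1 + 0   → remainder 0, stop. gcd = 1 (last nonzero row E).
The gcd is 1, so 31 is invertible mod 47. The last nonzero row gives 2·47 − 3·31 = 1, so t = −3. So 31^(−1) ≡ −3 ≡ 44 (mod 47). Verify: 31 · 44 = 1364 ≡ 1 (mod 47). ✓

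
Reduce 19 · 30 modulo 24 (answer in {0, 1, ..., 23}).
18

Reduce the factors first: 30 ≡ 6 (mod 24), so 19 · 30 ≡ 19 · 6 (mod 24). 19 · 6 = 114. Dividing by 24: 114 = 4·24 + 18. So (19 · 30) mod 24 = 18.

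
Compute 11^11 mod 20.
Use repeated squaring. Binary(11) = 1011. Walk through the bits of the exponent 11 left-to-right: at each bit after the leading one, square the running value, then multiply by 11 if the bit is 1 (always reducing mod 20):
  bit 1 = 1 (leading): start with 11.
  bit 2 = 0: square 11^2 = 121 ≡ 1 (mod 20).
  bit 3 = 1: square 1^2 = 1; bit is 1, so multiply 1·11 = 11 (mod 20).
  bit 4 = 1: square 11^2 = 121 ≡ 1; bit is 1, so multiply 1·11 = 11 (mod 20).
Final value: 11^11 ≡ 11 (mod 20).

Final answer: 11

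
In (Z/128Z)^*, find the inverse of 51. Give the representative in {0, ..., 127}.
51^(−1) ≡ 123 (mod 128)

Apply the extended Euclidean algorithm to (128, 51), tracking rows (r, s, t) with s·128 + t·51 = r. Each division r_prev = q·r_cur + r_new produces the new row as (previous row) − q·(current row):
  row A: (128, 1, 0)   [1·128 + 0·51 = 128]
  row B: (51, 0, 1)   [0·128 + 1·51 = 51]
  128 = 2·51 + 26   → row C = row A − 2·row B = (26, 1, −2)   [check: 1·128 − 2·51 = 26]
  51 = 1·26 + 25   → row D = row B − 1·row C = (25, −1, 3)   [check: −1·128 + 3·51 = 25]
  26 = 1·25 + 1   → row E = row C − 1·row D = (1, 2, −5)   [check: 2·128 − 5·51 = 1]
  25 = 25·1 + 0   → remainder 0, stop. gcd = 1 (last nonzero row E).
The gcd is 1, so 51 is invertible mod 128. The last nonzero row gives 2·128 − 5·51 = 1, so t = −5. So 51^(−1) ≡ −5 ≡ 123 (mod 128). Verify: 51 · 123 = 6273 ≡ 1 (mod 128). ✓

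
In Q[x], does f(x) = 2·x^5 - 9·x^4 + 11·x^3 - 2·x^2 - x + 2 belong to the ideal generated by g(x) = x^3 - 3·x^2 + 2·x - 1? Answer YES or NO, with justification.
In Q[x] the ideal (g) consists of all multiples of g, so f ∈ (g) iff g | f, i.e. iff the remainder of f on division by g is 0. Divide f by g (g is monic, so eliminate the leading term of the running remainder at each step):
  leading term 2·x^5: subtract (2·x^2)·g(x) = 2·x^5 - 6·x^4 + 4·x^3 - 2·x^2, leaving -3·x^4 + 7·x^3 - x + 2
  leading term -3·x^4: subtract (-3·x)·g(x) = -3·x^4 + 9·x^3 - 6·x^2 + 3·x, leaving -2·x^3 + 6·x^2 - 4·x + 2
  leading term -2·x^3: subtract (-2)·g(x) = -2·x^3 + 6·x^2 - 4·x + 2, leaving 0
The remainder is 0, so f(x) = g(x) · h(x) with h(x) = 2·x^2 - 3·x - 2. Hence g | f, i.e. f ∈ (g).

Final answer: YES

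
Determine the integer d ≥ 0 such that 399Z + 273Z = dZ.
(399, 273) = (21); d = 21

In the PID Z, (a, b) is generated by gcd(a, b). Compute gcd(399, 273) with the extended Euclidean algorithm, tracking rows (r, s, t) with s·399 + t·273 = r:
  row A: (399, 1, 0)   [1·399 + 0·273 = 399]
  row B: (273, 0, 1)   [0·399 + 1·273 = 273]
  399 = 1·273 + 126   → row C = row A − 1·row B = (126, 1, −1)   [check: 1·399 − 1·273 = 126]
  273 = 2·126 + 21   → row D = row B − 2·row C = (21, −2, 3)   [check: −2·399 + 3·273 = 21]
  126 = 6·21 + 0   → remainder 0, stop. gcd = 21 (last nonzero row D).
So gcd(399, 273) = 21, with Bézout identity −2·399 + 3·273 = 21. Containment (⊇): the Bézout identity exhibits 21 as an element of (399, 273), giving (21) ⊆ (399, 273). Containment (⊆): since 21 | 399 and 21 | 273 (399 = 21·19, 273 = 21·13), every Z-linear combination of 399 and 273 is divisible by 21, so (399, 273) ⊆ (21). Therefore (399, 273) = (21), d = 21.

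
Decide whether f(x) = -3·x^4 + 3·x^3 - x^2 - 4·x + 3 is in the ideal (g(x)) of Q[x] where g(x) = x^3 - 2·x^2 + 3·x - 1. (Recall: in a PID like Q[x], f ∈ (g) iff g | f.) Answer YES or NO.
In Q[x] the ideal (g) consists of all multiples of g, so f ∈ (g) iff g | f, i.e. iff the remainder of f on division by g is 0. Divide f by g (g is monic, so eliminate the leading term of the running remainder at each step):
  leading term -3·x^4: subtract (-3·x)·g(x) = -3·x^4 + 6·x^3 - 9·x^2 + 3·x, leaving -3·x^3 + 8·x^2 - 7·x + 3
  leading term -3·x^3: subtract (-3)·g(x) = -3·x^3 + 6·x^2 - 9·x + 3, leaving 2·x^2 + 2·x
The remainder r(x) = 2·x^2 + 2·x ≠ 0 (and deg r < deg g), so g ∤ f, i.e. f ∉ (g).

Final answer: NO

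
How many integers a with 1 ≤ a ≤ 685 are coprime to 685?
544

The number of a ∈ {1, ..., 685} with gcd(a, 685) = 1 is by definition Euler's totient φ(685). φ is multiplicative, with φ(p^e) = p^e − p^(e−1). Factorise 685 = 5 · 137. Then
  φ(685) = (5 − 1) · (137 − 1) = 4 · 136 = 544.
So there are 544 such integers.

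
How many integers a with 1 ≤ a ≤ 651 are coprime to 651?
360

The number of a ∈ {1, ..., 651} with gcd(a, 651) = 1 is by definition Euler's totient φ(651). φ is multiplicative, with φ(p^e) = p^e − p^(e−1). Factorise 651 = 3 · 7 · 31. Then
  φ(651) = (3 − 1) · (7 − 1) · (31 − 1) = 2 · 6 · 30 = 360.
So there are 360 such integers.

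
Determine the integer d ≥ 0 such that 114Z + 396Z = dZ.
In the PID Z, (a, b) is generated by gcd(a, b). Compute gcd(396, 114) with the extended Euclidean algorithm, tracking rows (r, s, t) with s·396 + t·114 = r:
  row A: (396, 1, 0)   [1·396 + 0·114 = 396]
  row B: (114, 0, 1)   [0·396 + 1·114 = 114]
  396 = 3·114 + 54   → row C = row A − 3·row B = (54, 1, −3)   [check: 1·396 − 3·114 = 54]
  114 = 2·54 + 6   → row D = row B − 2·row C = (6, −2, 7)   [check: −2·396 + 7·114 = 6]
  54 = 9·6 + 0   → remainder 0, stop. gcd = 6 (last nonzero row D).
So gcd(114, 396) = 6, with Bézout identity −2·396 + 7·114 = 6. Containment (⊇): the Bézout identity exhibits 6 as an element of (114, 396), giving (6) ⊆ (114, 396). Containment (⊆): since 6 | 114 and 6 | 396 (114 = 6·19, 396 = 6·66), every Z-linear combination of 114 and 396 is divisible by 6, so (114, 396) ⊆ (6). Therefore (114, 396) = (6), d = 6.

Final answer: (114, 396) = (6); d = 6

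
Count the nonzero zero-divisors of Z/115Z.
In Z/115Z each nonzero element is either a unit (gcd with 115 is 1) or a zero-divisor (gcd > 1). The number of units is φ(115): factorise 115 = 5 · 23, so φ(115) = (5 − 1) · (23 − 1) = 4 · 22 = 88. The nonzero elements number 115 − 1 = 114. Hence the nonzero zero-divisors number 114 − 88 = 26.

Final answer: Z/115Z has 26 nonzero zero-divisors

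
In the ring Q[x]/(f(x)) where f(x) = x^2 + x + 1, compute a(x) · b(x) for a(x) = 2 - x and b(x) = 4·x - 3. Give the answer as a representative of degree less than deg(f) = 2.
a · b ≡ 15·x - 2 (mod f(x))

First multiply in Q[x] without reducing: a · b = -4·x^2 + 11·x - 6. Now divide by f(x) = x^2 + x + 1, eliminating the leading term at each step:
  leading term -4·x^2: subtract (-4)·f(x) = -4·x^2 - 4·x - 4, leaving 15·x - 2
The degree is now < 2, so this is the remainder. Hence a · b ≡ 15·x - 2 in Q[x]/(f).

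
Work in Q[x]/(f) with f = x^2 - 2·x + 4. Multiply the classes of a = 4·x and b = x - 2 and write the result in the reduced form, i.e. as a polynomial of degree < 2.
a · b ≡ -16 (mod f(x))

First multiply in Q[x] without reducing: a · b = 4·x^2 - 8·x. Now divide by f(x) = x^2 - 2·x + 4, eliminating the leading term at each step:
  leading term 4·x^2: subtract (4)·f(x) = 4·x^2 - 8·x + 16, leaving -16
The degree is now < 2, so this is the remainder. Hence a · b ≡ -16 in Q[x]/(f).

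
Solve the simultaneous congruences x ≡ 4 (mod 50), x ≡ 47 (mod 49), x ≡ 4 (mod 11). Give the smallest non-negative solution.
x ≡ 24204 (mod 26950); the representative in [0, 26950) is 24204

The moduli 50, 49, 11 are pairwise coprime, so by the CRT there is a unique solution mod 50·49·11 = 26950.
Solve by successive substitution. Start with x ≡ 4 (mod 50).
  Combine with x ≡ 47 (mod 49): write x = 4 + 50·t and require 4 + 50·t ≡ 47 (mod 49), i.e. 50·t ≡ 47 − 4 ≡ 43 (mod 49). Since 50^(−1) ≡ 1 (mod 49) (50 ≡ 1 (mod 49)), t ≡ 1·43 ≡ 43 (mod 49). So x ≡ 4 + 50·43 = 2154 (mod 2450).
  Combine with x ≡ 4 (mod 11): write x = 2154 + 2450·t and require 2154 + 2450·t ≡ 4 (mod 11), i.e. 2450·t ≡ 4 − 2154 ≡ 6 (mod 11). Since 2450^(−1) ≡ 7 (mod 11) (2450 ≡ 8 (mod 11)), t ≡ 7·6 ≡ 9 (mod 11). So x ≡ 2154 + 2450·9 = 24204 (mod 26950).
Unique solution in [0, 26950): x = 24204.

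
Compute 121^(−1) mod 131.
Apply the extended Euclidean algorithm to (131, 121), tracking rows (r, s, t) with s·131 + t·121 = r. Each division r_prev = q·r_cur + r_new produces the new row as (previous row) − q·(current row):
  row A: (131, 1, 0)   [1·131 + 0·121 = 131]
  row B: (121, 0, 1)   [0·131 + 1·121 = 121]
  131 = 1·121 + 10   → row C = row A − 1·row B = (10, 1, −1)   [check: 1·131 − 1·121 = 10]
  121 = 12·10 + 1   → row D = row B − 12·row C = (1, −12, 13)   [check: −12·131 + 13·121 = 1]
  10 = 10·1 + 0   → remainder 0, stop. gcd = 1 (last nonzero row D).
The gcd is 1, so 121 is invertible mod 131. The last nonzero row gives −12·131 + 13·121 = 1, so t = 13. So 121^(−1) ≡ 13 (mod 131). Verify: 121 · 13 = 1573 ≡ 1 (mod 131). ✓

Final answer: 121^(−1) ≡ 13 (mod 131)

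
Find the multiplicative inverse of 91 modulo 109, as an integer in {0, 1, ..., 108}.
91^(−1) ≡ 6 (mod 109)

Apply the extended Euclidean algorithm to (109, 91), tracking rows (r, s, t) with s·109 + t·91 = r. Each division r_prev = q·r_cur + r_new produces the new row as (previous row) − q·(current row):
  row A: (109, 1, 0)   [1·109 + 0·91 = 109]
  row B: (91, 0, 1)   [0·109 + 1·91 = 91]
  109 = 1·91 + 18   → row C = row A − 1·row B = (18, 1, −1)   [check: 1·109 − 1·91 = 18]
  91 = 5·18 + 1   → row D = row B − 5·row C = (1, −5, 6)   [check: −5·109 + 6·91 = 1]
  18 = 18·1 + 0   → remainder 0, stop. gcd = 1 (last nonzero row D).
The gcd is 1, so 91 is invertible mod 109. The last nonzero row gives −5·109 + 6·91 = 1, so t = 6. So 91^(−1) ≡ 6 (mod 109). Verify: 91 · 6 = 546 ≡ 1 (mod 109). ✓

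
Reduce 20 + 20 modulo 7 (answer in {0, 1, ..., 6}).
Reduce the summands first: 20 ≡ 6, 20 ≡ 6 (mod 7), so 20 + 20 ≡ 6 + 6 (mod 7). 6 + 6 = 12; 12 = 1·7 + 5, so (20 + 20) mod 7 = 5.

Final answer: 5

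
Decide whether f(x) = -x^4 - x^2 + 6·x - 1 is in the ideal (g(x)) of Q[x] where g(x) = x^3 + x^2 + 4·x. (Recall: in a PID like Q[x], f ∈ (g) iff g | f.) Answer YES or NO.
In Q[x] the ideal (g) consists of all multiples of g, so f ∈ (g) iff g | f, i.e. iff the remainder of f on division by g is 0. Divide f by g (g is monic, so eliminate the leading term of the running remainder at each step):
  leading term -x^4: subtract (-x)·g(x) = -x^4 - x^3 - 4·x^2, leaving x^3 + 3·x^2 + 6·x - 1
  leading term x^3: subtract (1)·g(x) = x^3 + x^2 + 4·x, leaving 2·x^2 + 2·x - 1
The remainder r(x) = 2·x^2 + 2·x - 1 ≠ 0 (and deg r < deg g), so g ∤ f, i.e. f ∉ (g).

Final answer: NO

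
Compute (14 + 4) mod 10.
Reduce the summands first: 14 ≡ 4 (mod 10), so 14 + 4 ≡ 4 + 4 (mod 10). 4 + 4 = 8; 8 = 0·10 + 8, so (14 + 4) mod 10 = 8.

Final answer: 8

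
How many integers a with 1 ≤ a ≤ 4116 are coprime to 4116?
The number of a ∈ {1, ..., 4116} with gcd(a, 4116) = 1 is by definition Euler's totient φ(4116). φ is multiplicative, with φ(p^e) = p^e − p^(e−1). Factorise 4116 = 2^2 · 3 · 7^3. Then
  φ(4116) = (2^2 − 2^1) · (3 − 1) · (7^3 − 7^2) = 2 · 2 · 294 = 1176.
So there are 1176 such integers.

Final answer: 1176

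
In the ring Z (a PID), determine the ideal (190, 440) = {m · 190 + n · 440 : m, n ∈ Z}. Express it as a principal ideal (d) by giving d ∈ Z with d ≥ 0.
In the PID Z, (a, b) is generated by gcd(a, b). Compute gcd(440, 190) with the extended Euclidean algorithm, tracking rows (r, s, t) with s·440 + t·190 = r:
  row A: (440, 1, 0)   [1·440 + 0·190 = 440]
  row B: (190, 0, 1)   [0·440 + 1·190 = 190]
  440 = 2·190 + 60   → row C = row A − 2·row B = (60, 1, −2)   [check: 1·440 − 2·190 = 60]
  190 = 3·60 + 10   → row D = row B − 3·row C = (10, −3, 7)   [check: −3·440 + 7·190 = 10]
  60 = 6·10 + 0   → remainder 0, stop. gcd = 10 (last nonzero row D).
So gcd(190, 440) = 10, with Bézout identity −3·440 + 7·190 = 10. Containment (⊇): the Bézout identity exhibits 10 as an element of (190, 440), giving (10) ⊆ (190, 440). Containment (⊆): since 10 | 190 and 10 | 440 (190 = 10·19, 440 = 10·44), every Z-linear combination of 190 and 440 is divisible by 10, so (190, 440) ⊆ (10). Therefore (190, 440) = (10), d = 10.

Final answer: (190, 440) = (10); d = 10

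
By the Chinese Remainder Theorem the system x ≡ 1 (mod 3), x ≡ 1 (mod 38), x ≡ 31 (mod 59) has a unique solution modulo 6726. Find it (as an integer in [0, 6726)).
x ≡ 2509 (mod 6726); the representative in [0, 6726) is 2509

The moduli 3, 38, 59 are pairwise coprime, so by the CRT there is a unique solution mod 3·38·59 = 6726.
Solve by successive substitution. Start with x ≡ 1 (mod 3).
  Combine with x ≡ 1 (mod 38): write x = 1 + 3·t and require 1 + 3·t ≡ 1 (mod 38), i.e. 3·t ≡ 1 − 1 ≡ 0 (mod 38). Since 3^(−1) ≡ 13 (mod 38), t ≡ 13·0 ≡ 0 (mod 38). So x ≡ 1 + 3·0 = 1 (mod 114).
  Combine with x ≡ 31 (mod 59): write x = 1 + 114·t and require 1 + 114·t ≡ 31 (mod 59), i.e. 114·t ≡ 31 − 1 ≡ 30 (mod 59). Since 114^(−1) ≡ 44 (mod 59) (114 ≡ 55 (mod 59)), t ≡ 44·30 ≡ 22 (mod 59). So x ≡ 1 + 114·22 = 2509 (mod 6726).
Unique solution in [0, 6726): x = 2509.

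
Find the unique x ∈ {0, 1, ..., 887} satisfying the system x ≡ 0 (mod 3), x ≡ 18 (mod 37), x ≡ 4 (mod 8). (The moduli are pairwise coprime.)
x ≡ 684 (mod 888); the representative in [0, 888) is 684

The moduli 3, 37, 8 are pairwise coprime, so by the CRT there is a unique solution mod 3·37·8 = 888.
Solve by successive substitution. Start with x ≡ 0 (mod 3).
  Combine with x ≡ 18 (mod 37): write x = 3·t and require 3·t ≡ 18 (mod 37). Since 3^(−1) ≡ 25 (mod 37), t ≡ 25·18 ≡ 6 (mod 37). So x ≡ 3·6 = 18 (mod 111).
  Combine with x ≡ 4 (mod 8): write x = 18 + 111·t and require 18 + 111·t ≡ 4 (mod 8), i.e. 111·t ≡ 4 − 18 ≡ 2 (mod 8). Since 111^(−1) ≡ 7 (mod 8) (111 ≡ 7 (mod 8)), t ≡ 7·2 ≡ 6 (mod 8). So x ≡ 18 + 111·6 = 684 (mod 888).
Unique solution in [0, 888): x = 684.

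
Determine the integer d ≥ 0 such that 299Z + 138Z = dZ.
(299, 138) = (23); d = 23

In the PID Z, (a, b) is generated by gcd(a, b). Compute gcd(299, 138) with the extended Euclidean algorithm, tracking rows (r, s, t) with s·299 + t·138 = r:
  row A: (299, 1, 0)   [1·299 + 0·138 = 299]
  row B: (138, 0, 1)   [0·299 + 1·138 = 138]
  299 = 2·138 + 23   → row C = row A − 2·row B = (23, 1, −2)   [check: 1·299 − 2·138 = 23]
  138 = 6·23 + 0   → remainder 0, stop. gcd = 23 (last nonzero row C).
So gcd(299, 138) = 23, with Bézout identity 1·299 − 2·138 = 23. Containment (⊇): the Bézout identity exhibits 23 as an element of (299, 138), giving (23) ⊆ (299, 138). Containment (⊆): since 23 | 299 and 23 | 138 (299 = 23·13, 138 = 23·6), every Z-linear combination of 299 and 138 is divisible by 23, so (299, 138) ⊆ (23). Therefore (299, 138) = (23), d = 23.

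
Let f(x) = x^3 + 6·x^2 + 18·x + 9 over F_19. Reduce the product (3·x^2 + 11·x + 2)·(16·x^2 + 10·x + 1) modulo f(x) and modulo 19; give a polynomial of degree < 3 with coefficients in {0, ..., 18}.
a · b ≡ x^2 + 11·x + 18 (mod f(x))

Multiply as integer polynomials: a · b = 48·x^4 + 206·x^3 + 145·x^2 + 31·x + 2. Reducing coefficients mod 19: a · b ≡ 10·x^4 + 16·x^3 + 12·x^2 + 12·x + 2. Now divide by f(x) = x^3 + 6·x^2 + 18·x + 9 in F_19[x], eliminating the leading term at each step:
  leading term 10·x^4: subtract (10·x)·f(x) = 10·x^4 + 3·x^3 + 9·x^2 + 14·x, leaving 13·x^3 + 3·x^2 + 17·x + 2 (coefficients mod 19)
  leading term 13·x^3: subtract (13)·f(x) = 13·x^3 + 2·x^2 + 6·x + 3, leaving x^2 + 11·x + 18 (coefficients mod 19)
The degree is now < 3, so this is the remainder. Hence a · b ≡ x^2 + 11·x + 18 in F_19[x]/(f).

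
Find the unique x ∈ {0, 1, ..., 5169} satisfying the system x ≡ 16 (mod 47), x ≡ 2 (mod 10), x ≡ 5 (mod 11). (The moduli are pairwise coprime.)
x ≡ 4152 (mod 5170); the representative in [0, 5170) is 4152

The moduli 47, 10, 11 are pairwise coprime, so by the CRT there is a unique solution mod 47·10·11 = 5170.
Solve by successive substitution. Start with x ≡ 16 (mod 47).
  Combine with x ≡ 2 (mod 10): write x = 16 + 47·t and require 16 + 47·t ≡ 2 (mod 10), i.e. 47·t ≡ 2 − 16 ≡ 6 (mod 10). Since 47^(−1) ≡ 3 (mod 10) (47 ≡ 7 (mod 10)), t ≡ 3·6 ≡ 8 (mod 10). So x ≡ 16 + 47·8 = 392 (mod 470).
  Combine with x ≡ 5 (mod 11): write x = 392 + 470·t and require 392 + 470·t ≡ 5 (mod 11), i.e. 470·t ≡ 5 − 392 ≡ 9 (mod 11). Since 470^(−1) ≡ 7 (mod 11) (470 ≡ 8 (mod 11)), t ≡ 7·9 ≡ 8 (mod 11). So x ≡ 392 + 470·8 = 4152 (mod 5170).
Unique solution in [0, 5170): x = 4152.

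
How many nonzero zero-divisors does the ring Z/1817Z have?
Z/1817Z has 100 nonzero zero-divisors

In Z/1817Z each nonzero element is either a unit (gcd with 1817 is 1) or a zero-divisor (gcd > 1). The number of units is φ(1817): factorise 1817 = 23 · 79, so φ(1817) = (23 − 1) · (79 − 1) = 22 · 78 = 1716. The nonzero elements number 1817 − 1 = 1816. Hence the nonzero zero-divisors number 1816 − 1716 = 100.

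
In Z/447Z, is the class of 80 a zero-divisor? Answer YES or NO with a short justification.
gcd(80, 447) = 1, so 80 is a unit in Z/447Z (it has a multiplicative inverse). A unit cannot be a zero-divisor: if 80·b ≡ 0 then multiplying both sides by 80^(−1) gives b ≡ 0. So 80 is not a zero-divisor.

Final answer: NO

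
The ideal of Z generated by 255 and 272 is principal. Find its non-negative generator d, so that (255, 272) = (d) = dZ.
(255, 272) = (17); d = 17

In the PID Z, (a, b) is generated by gcd(a, b). Compute gcd(272, 255) with the extended Euclidean algorithm, tracking rows (r, s, t) with s·272 + t·255 = r:
  row A: (272, 1, 0)   [1·272 + 0·255 = 272]
  row B: (255, 0, 1)   [0·272 + 1·255 = 255]
  272 = 1·255 + 17   → row C = row A − 1·row B = (17, 1, −1)   [check: 1·272 − 1·255 = 17]
  255 = 15·17 + 0   → remainder 0, stop. gcd = 17 (last nonzero row C).
So gcd(255, 272) = 17, with Bézout identity 1·272 − 1·255 = 17. Containment (⊇): the Bézout identity exhibits 17 as an element of (255, 272), giving (17) ⊆ (255, 272). Containment (⊆): since 17 | 255 and 17 | 272 (255 = 17·15, 272 = 17·16), every Z-linear combination of 255 and 272 is divisible by 17, so (255, 272) ⊆ (17). Therefore (255, 272) = (17), d = 17.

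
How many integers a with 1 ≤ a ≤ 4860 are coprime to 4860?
The number of a ∈ {1, ..., 4860} with gcd(a, 4860) = 1 is by definition Euler's totient φ(4860). φ is multiplicative, with φ(p^e) = p^e − p^(e−1). Factorise 4860 = 2^2 · 3^5 · 5. Then
  φ(4860) = (2^2 − 2^1) · (3^5 − 3^4) · (5 − 1) = 2 · 162 · 4 = 1296.
So there are 1296 such integers.

Final answer: 1296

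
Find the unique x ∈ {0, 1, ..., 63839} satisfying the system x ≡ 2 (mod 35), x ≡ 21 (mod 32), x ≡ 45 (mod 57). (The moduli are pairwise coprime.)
The moduli 35, 32, 57 are pairwise coprime, so by the CRT there is a unique solution mod 35·32·57 = 63840.
Solve by successive substitution. Start with x ≡ 2 (mod 35).
  Combine with x ≡ 21 (mod 32): write x = 2 + 35·t and require 2 + 35·t ≡ 21 (mod 32), i.e. 35·t ≡ 21 − 2 ≡ 19 (mod 32). Since 35^(−1) ≡ 11 (mod 32) (35 ≡ 3 (mod 32)), t ≡ 11·19 ≡ 17 (mod 32). So x ≡ 2 + 35·17 = 597 (mod 1120).
  Combine with x ≡ 45 (mod 57): write x = 597 + 1120·t and require 597 + 1120·t ≡ 45 (mod 57), i.e. 1120·t ≡ 45 − 597 ≡ 18 (mod 57). Since 1120^(−1) ≡ 37 (mod 57) (1120 ≡ 37 (mod 57)), t ≡ 37·18 ≡ 39 (mod 57). So x ≡ 597 + 1120·39 = 44277 (mod 63840).
Unique solution in [0, 63840): x = 44277.

Final answer: x ≡ 44277 (mod 63840); the representative in [0, 63840) is 44277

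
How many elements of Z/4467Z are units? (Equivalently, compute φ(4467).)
An element a ∈ Z/4467Z is a unit iff gcd(a, 4467) = 1, so the number of units is φ(4467). φ is multiplicative, with φ(p^e) = p^e − p^(e−1). Factorise 4467 = 3 · 1489. Then
  φ(4467) = (3 − 1) · (1489 − 1) = 2 · 1488 = 2976.

Final answer: Z/4467Z has φ(4467) = 2976 units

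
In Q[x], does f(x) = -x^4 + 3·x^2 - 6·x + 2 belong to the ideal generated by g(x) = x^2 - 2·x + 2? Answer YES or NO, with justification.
In Q[x] the ideal (g) consists of all multiples of g, so f ∈ (g) iff g | f, i.e. iff the remainder of f on division by g is 0. Divide f by g (g is monic, so eliminate the leading term of the running remainder at each step):
  leading term -x^4: subtract (-x^2)·g(x) = -x^4 + 2·x^3 - 2·x^2, leaving -2·x^3 + 5·x^2 - 6·x + 2
  leading term -2·x^3: subtract (-2·x)·g(x) = -2·x^3 + 4·x^2 - 4·x, leaving x^2 - 2·x + 2
  leading term x^2: subtract (1)·g(x) = x^2 - 2·x + 2, leaving 0
The remainder is 0, so f(x) = g(x) · h(x) with h(x) = -x^2 - 2·x + 1. Hence g | f, i.e. f ∈ (g).

Final answer: YES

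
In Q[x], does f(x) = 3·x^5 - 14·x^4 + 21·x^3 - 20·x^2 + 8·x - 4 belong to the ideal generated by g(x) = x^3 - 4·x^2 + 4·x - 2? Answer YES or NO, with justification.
NO

In Q[x] the ideal (g) consists of all multiples of g, so f ∈ (g) iff g | f, i.e. iff the remainder of f on division by g is 0. Divide f by g (g is monic, so eliminate the leading term of the running remainder at each step):
  leading term 3·x^5: subtract (3·x^2)·g(x) = 3·x^5 - 12·x^4 + 12·x^3 - 6·x^2, leaving -2·x^4 + 9·x^3 - 14·x^2 + 8·x - 4
  leading term -2·x^4: subtract (-2·x)·g(x) = -2·x^4 + 8·x^3 - 8·x^2 + 4·x, leaving x^3 - 6·x^2 + 4·x - 4
  leading term x^3: subtract (1)·g(x) = x^3 - 4·x^2 + 4·x - 2, leaving -2·x^2 - 2
The remainder r(x) = -2·x^2 - 2 ≠ 0 (and deg r < deg g), so g ∤ f, i.e. f ∉ (g).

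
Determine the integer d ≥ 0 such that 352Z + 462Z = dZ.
In the PID Z, (a, b) is generated by gcd(a, b). Compute gcd(462, 352) with the extended Euclidean algorithm, tracking rows (r, s, t) with s·462 + t·352 = r:
  row A: (462, 1, 0)   [1·462 + 0·352 = 462]
  row B: (352, 0, 1)   [0·462 + 1·352 = 352]
  462 = 1·352 + 110   → row C = row A − 1·row B = (110, 1, −1)   [check: 1·462 − 1·352 = 110]
  352 = 3·110 + 22   → row D = row B − 3·row C = (22, −3, 4)   [check: −3·462 + 4·352 = 22]
  110 = 5·22 + 0   → remainder 0, stop. gcd = 22 (last nonzero row D).
So gcd(352, 462) = 22, with Bézout identity −3·462 + 4·352 = 22. Containment (⊇): the Bézout identity exhibits 22 as an element of (352, 462), giving (22) ⊆ (352, 462). Containment (⊆): since 22 | 352 and 22 | 462 (352 = 22·16, 462 = 22·21), every Z-linear combination of 352 and 462 is divisible by 22, so (352, 462) ⊆ (22). Therefore (352, 462) = (22), d = 22.

Final answer: (352, 462) = (22); d = 22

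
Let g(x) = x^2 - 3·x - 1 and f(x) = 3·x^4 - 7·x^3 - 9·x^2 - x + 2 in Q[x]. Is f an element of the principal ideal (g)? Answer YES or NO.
In Q[x] the ideal (g) consists of all multiples of g, so f ∈ (g) iff g | f, i.e. iff the remainder of f on division by g is 0. Divide f by g (g is monic, so eliminate the leading term of the running remainder at each step):
  leading term 3·x^4: subtract (3·x^2)·g(x) = 3·x^4 - 9·x^3 - 3·x^2, leaving 2·x^3 - 6·x^2 - x + 2
  leading term 2·x^3: subtract (2·x)·g(x) = 2·x^3 - 6·x^2 - 2·x, leaving x + 2
The remainder r(x) = x + 2 ≠ 0 (and deg r < deg g), so g ∤ f, i.e. f ∉ (g).

Final answer: NO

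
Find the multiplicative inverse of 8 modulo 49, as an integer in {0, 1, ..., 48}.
Apply the extended Euclidean algorithm to (49, 8), tracking rows (r, s, t) with s·49 + t·8 = r. Each division r_prev = q·r_cur + r_new produces the new row as (previous row) − q·(current row):
  row A: (49, 1, 0)   [1·49 + 0·8 = 49]
  row B: (8, 0, 1)   [0·49 + 1·8 = 8]
  49 = 6·8 + 1   → row C = row A − 6·row B = (1, 1, −6)   [check: 1·49 − 6·8 = 1]
  8 = 8·1 + 0   → remainder 0, stop. gcd = 1 (last nonzero row C).
The gcd is 1, so 8 is invertible mod 49. The last nonzero row gives 1·49 − 6·8 = 1, so t = −6. So 8^(−1) ≡ −6 ≡ 43 (mod 49). Verify: 8 · 43 = 344 ≡ 1 (mod 49). ✓

Final answer: 8^(−1) ≡ 43 (mod 49)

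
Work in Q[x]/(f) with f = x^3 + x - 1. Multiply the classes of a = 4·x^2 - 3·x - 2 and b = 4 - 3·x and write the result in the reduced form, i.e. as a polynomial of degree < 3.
First multiply in Q[x] without reducing: a · b = -12·x^3 + 25·x^2 - 6·x - 8. Now divide by f(x) = x^3 + x - 1, eliminating the leading term at each step:
  leading term -12·x^3: subtract (-12)·f(x) = -12·x^3 - 12·x + 12, leaving 25·x^2 + 6·x - 20
The degree is now < 3, so this is the remainder. Hence a · b ≡ 25·x^2 + 6·x - 20 in Q[x]/(f).

Final answer: a · b ≡ 25·x^2 + 6·x - 20 (mod f(x))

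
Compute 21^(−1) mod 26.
21^(−1) ≡ 5 (mod 26)

Apply the extended Euclidean algorithm to (26, 21), tracking rows (r, s, t) with s·26 + t·21 = r. Each division r_prev = q·r_cur + r_new produces the new row as (previous row) − q·(current row):
  row A: (26, 1, 0)   [1·26 + 0·21 = 26]
  row B: (21, 0, 1)   [0·26 + 1·21 = 21]
  26 = 1·21 + 5   → row C = row A − 1·row B = (5, 1, −1)   [check: 1·26 − 1·21 = 5]
  21 = 4·5 + 1   → row D = row B − 4·row C = (1, −4, 5)   [check: −4·26 + 5·21 = 1]
  5 = 5·1 + 0   → remainder 0, stop. gcd = 1 (last nonzero row D).
The gcd is 1, so 21 is invertible mod 26. The last nonzero row gives −4·26 + 5·21 = 1, so t = 5. So 21^(−1) ≡ 5 (mod 26). Verify: 21 · 5 = 105 ≡ 1 (mod 26). ✓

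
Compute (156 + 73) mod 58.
55

Reduce the summands first: 156 ≡ 40, 73 ≡ 15 (mod 58), so 156 + 73 ≡ 40 + 15 (mod 58). 40 + 15 = 55; 55 = 0·58 + 55, so (156 + 73) mod 58 = 55.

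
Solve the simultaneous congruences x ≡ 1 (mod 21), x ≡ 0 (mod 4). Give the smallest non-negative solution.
The moduli 21, 4 are pairwise coprime, so by the CRT there is a unique solution mod 21·4 = 84.
Solve by successive substitution. Start with x ≡ 1 (mod 21).
  Combine with x ≡ 0 (mod 4): write x = 1 + 21·t and require 1 + 21·t ≡ 0 (mod 4), i.e. 21·t ≡ 0 − 1 ≡ 3 (mod 4). Since 21^(−1) ≡ 1 (mod 4) (21 ≡ 1 (mod 4)), t ≡ 1·3 ≡ 3 (mod 4). So x ≡ 1 + 21·3 = 64 (mod 84).
Unique solution in [0, 84): x = 64.

Final answer: x ≡ 64 (mod 84); the representative in [0, 84) is 64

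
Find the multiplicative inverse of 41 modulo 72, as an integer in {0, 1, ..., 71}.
Apply the extended Euclidean algorithm to (72, 41), tracking rows (r, s, t) with s·72 + t·41 = r. Each division r_prev = q·r_cur + r_new produces the new row as (previous row) − q·(current row):
  row A: (72, 1, 0)   [1·72 + 0·41 = 72]
  row B: (41, 0, 1)   [0·72 + 1·41 = 41]
  72 = 1·41 + 31   → row C = row A − 1·row B = (31, 1, −1)   [check: 1·72 − 1·41 = 31]
  41 = 1·31 + 10   → row D = row B − 1·row C = (10, −1, 2)   [check: −1·72 + 2·41 = 10]
  31 = 3·10 + 1   → row E = row C − 3·row D = (1, 4, −7)   [check: 4·72 − 7·41 = 1]
  10 = 10·1 + 0   → remainder 0, stop. gcd = 1 (last nonzero row E).
The gcd is 1, so 41 is invertible mod 72. The last nonzero row gives 4·72 − 7·41 = 1, so t = −7. So 41^(−1) ≡ −7 ≡ 65 (mod 72). Verify: 41 · 65 = 2665 ≡ 1 (mod 72). ✓

Final answer: 41^(−1) ≡ 65 (mod 72)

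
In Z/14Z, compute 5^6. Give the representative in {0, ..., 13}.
1

Use repeated squaring. Binary(6) = 110. Walk through the bits of the exponent 6 left-to-right: at each bit after the leading one, square the running value, then multiply by 5 if the bit is 1 (always reducing mod 14):
  bit 1 = 1 (leading): start with 5.
  bit 2 = 1: square 5^2 = 25 ≡ 11; bit is 1, so multiply 11·5 = 55 ≡ 13 (mod 14).
  bit 3 = 0: square 13^2 = 169 ≡ 1 (mod 14).
Final value: 5^6 ≡ 1 (mod 14).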